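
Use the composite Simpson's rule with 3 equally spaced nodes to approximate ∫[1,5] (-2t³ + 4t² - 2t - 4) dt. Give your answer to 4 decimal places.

h = (5 − 1)/2 = 2.
Nodes t₀,…,t₂ = 1, 3, 5.
f(t) = -2t³ + 4t² - 2t - 4: f₀=-4, f₁=-28, f₂=-164.
(h/3)·[f₀ + 4f₁ + f₂] = 0.666667·(-280) = -186.6667.

-186.6667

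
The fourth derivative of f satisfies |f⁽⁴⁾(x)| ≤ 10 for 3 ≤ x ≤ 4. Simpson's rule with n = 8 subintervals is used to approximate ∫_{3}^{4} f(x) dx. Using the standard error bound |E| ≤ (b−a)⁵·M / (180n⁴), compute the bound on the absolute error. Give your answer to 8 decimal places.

0.00001356

|E| ≤ (1)⁵·10 / (180·8⁴) = 10/737280 = 0.00001356.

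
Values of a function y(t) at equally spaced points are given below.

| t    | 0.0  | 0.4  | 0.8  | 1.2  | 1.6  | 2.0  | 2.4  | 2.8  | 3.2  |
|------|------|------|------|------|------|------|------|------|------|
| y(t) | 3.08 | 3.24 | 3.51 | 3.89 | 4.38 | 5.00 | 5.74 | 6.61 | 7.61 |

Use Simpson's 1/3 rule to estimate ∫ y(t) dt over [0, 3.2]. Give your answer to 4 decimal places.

15.0547

h = 0.4, n = 8.
(h/3)·[y₀ + 4y₁ + 2y₂ + 4y₃ + 2y₄ + 4y₅ + 2y₆ + 4y₇ + y₈] = 0.133333·(112.91) = 15.0547.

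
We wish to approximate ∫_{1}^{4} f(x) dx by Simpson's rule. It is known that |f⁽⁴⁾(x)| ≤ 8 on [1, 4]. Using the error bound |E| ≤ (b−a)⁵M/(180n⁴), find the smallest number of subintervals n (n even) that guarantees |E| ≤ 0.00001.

Need 1944/(180n⁴) ≤ 0.00001.
n⁴ ≥ 1944/(180·0.00001) = 1.08e+06 ⇒ n ≥ 32.2371, so the smallest even n is 34. (n must be even for Simpson's rule.)

34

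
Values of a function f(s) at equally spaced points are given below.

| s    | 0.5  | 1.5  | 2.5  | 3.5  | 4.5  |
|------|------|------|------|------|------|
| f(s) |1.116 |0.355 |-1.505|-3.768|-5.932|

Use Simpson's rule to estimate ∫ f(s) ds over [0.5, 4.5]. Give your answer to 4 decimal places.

-7.1593

h = 1, n = 4.
(h/3)·[y₀ + 4y₁ + 2y₂ + 4y₃ + y₄] = 0.333333·(-21.478) = -7.1593.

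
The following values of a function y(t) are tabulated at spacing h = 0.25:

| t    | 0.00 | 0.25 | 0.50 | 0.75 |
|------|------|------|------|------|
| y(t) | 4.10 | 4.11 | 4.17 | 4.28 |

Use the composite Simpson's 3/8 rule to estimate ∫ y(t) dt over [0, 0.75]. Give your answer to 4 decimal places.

h = 0.25, n = 3.
(3h/8)·[y₀ + 3y₁ + 3y₂ + y₃] = 0.09375·(33.22) = 3.1144.

3.1144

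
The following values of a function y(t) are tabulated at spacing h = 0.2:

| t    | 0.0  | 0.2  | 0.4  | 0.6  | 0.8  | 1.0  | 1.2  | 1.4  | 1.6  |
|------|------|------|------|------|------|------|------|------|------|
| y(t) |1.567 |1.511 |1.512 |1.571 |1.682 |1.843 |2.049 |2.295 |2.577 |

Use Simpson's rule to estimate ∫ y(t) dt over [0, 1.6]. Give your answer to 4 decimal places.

2.9007

h = 0.2, n = 8.
(h/3)·[y₀ + 4y₁ + 2y₂ + 4y₃ + 2y₄ + 4y₅ + 2y₆ + 4y₇ + y₈] = 0.066667·(43.510) = 2.9007.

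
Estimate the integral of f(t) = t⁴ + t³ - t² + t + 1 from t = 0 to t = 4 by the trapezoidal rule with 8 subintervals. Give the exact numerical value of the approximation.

h = (4 − 0)/8 = 0.5.
Nodes t₀,…,t₈ = 0, 0.5, 1, 1.5, 2, 2.5, 3, 3.5, 4.
f(t) = t⁴ + t³ - t² + t + 1: f₀=1, f₁=1.4375, f₂=3, f₃=8.6875, f₄=23, f₅=51.9375, f₆=103, f₇=185.1875, f₈=309.
(h/2)·[f₀ + 2f₁ + 2f₂ + 2f₃ + 2f₄ + 2f₅ + 2f₆ + 2f₇ + f₈] = 0.25·(1062.5) = 265.625.

265.625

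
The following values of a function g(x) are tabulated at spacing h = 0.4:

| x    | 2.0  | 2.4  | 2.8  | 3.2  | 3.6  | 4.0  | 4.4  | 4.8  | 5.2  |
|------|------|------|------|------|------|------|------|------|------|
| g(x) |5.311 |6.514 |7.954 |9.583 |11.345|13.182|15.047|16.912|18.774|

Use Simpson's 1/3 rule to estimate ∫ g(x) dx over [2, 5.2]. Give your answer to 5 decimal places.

h = 0.4, n = 8.
(h/3)·[y₀ + 4y₁ + 2y₂ + 4y₃ + 2y₄ + 4y₅ + 2y₆ + 4y₇ + y₈] = 0.133333·(277.541) = 37.00547.

37.00547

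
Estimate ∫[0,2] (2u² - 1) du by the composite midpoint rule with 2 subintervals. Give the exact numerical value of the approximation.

3

h = (2 − 0)/2 = 1.
Midpoints m₁,…,m₂ = 0.5, 1.5.
f(m₁)=-0.5, f(m₂)=3.5.
h·[f(m₁) + f(m₂)] = 1·(3) = 3.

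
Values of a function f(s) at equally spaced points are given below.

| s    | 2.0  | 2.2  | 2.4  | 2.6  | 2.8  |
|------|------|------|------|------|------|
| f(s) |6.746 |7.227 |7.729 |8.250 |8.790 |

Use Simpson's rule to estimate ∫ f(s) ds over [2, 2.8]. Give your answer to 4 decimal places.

h = 0.2, n = 4.
(h/3)·[y₀ + 4y₁ + 2y₂ + 4y₃ + y₄] = 0.066667·(92.902) = 6.1935.

6.1935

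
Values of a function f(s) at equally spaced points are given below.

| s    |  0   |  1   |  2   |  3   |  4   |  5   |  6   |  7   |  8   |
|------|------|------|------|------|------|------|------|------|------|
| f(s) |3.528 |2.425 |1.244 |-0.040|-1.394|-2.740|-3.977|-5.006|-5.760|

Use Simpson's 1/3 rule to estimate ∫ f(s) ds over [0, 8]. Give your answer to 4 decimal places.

-10.6433

h = 1, n = 8.
(h/3)·[y₀ + 4y₁ + 2y₂ + 4y₃ + 2y₄ + 4y₅ + 2y₆ + 4y₇ + y₈] = 0.333333·(-31.930) = -10.6433.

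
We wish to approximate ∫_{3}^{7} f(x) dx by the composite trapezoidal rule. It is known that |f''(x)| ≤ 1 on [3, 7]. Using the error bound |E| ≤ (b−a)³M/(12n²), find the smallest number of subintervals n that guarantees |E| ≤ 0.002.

Need 64/(12n²) ≤ 0.002.
n² ≥ 64/(12·0.002) = 2666.67 ⇒ n ≥ 51.6398, so the smallest n is 52.

52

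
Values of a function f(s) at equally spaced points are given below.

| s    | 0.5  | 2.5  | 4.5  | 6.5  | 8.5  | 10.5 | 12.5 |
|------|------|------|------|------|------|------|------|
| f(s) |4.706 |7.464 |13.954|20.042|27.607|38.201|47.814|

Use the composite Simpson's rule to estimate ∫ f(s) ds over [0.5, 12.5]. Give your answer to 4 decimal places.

265.6467

h = 2, n = 6.
(h/3)·[y₀ + 4y₁ + 2y₂ + 4y₃ + 2y₄ + 4y₅ + y₆] = 0.666667·(398.470) = 265.6467.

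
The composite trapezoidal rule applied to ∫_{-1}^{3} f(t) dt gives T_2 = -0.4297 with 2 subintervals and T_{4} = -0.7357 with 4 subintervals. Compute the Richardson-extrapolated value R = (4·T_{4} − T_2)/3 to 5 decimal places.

-0.83770

R = (4·T_{4} − T_2) / 3 = (4·(-0.7357) − (-0.4297))/3 = (-2.5131)/3 = -0.83770.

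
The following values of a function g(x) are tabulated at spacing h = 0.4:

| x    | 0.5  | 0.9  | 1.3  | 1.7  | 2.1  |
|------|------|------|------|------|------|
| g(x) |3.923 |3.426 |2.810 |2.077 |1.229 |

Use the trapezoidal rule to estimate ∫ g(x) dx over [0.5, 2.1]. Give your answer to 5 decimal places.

h = 0.4, n = 4.
(h/2)·[y₀ + 2y₁ + 2y₂ + 2y₃ + y₄] = 0.2·(21.778) = 4.35560.

4.35560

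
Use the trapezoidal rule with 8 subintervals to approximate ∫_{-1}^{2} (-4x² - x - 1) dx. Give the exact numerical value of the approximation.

h = (2 − (-1))/8 = 0.375.
Nodes x₀,…,x₈ = -1, -0.625, -0.25, 0.125, 0.5, 0.875, 1.25, 1.625, 2.
f(x) = -4x² - x - 1: f₀=-4, f₁=-1.9375, f₂=-1, f₃=-1.1875, f₄=-2.5, f₅=-4.9375, f₆=-8.5, f₇=-13.1875, f₈=-19.
(h/2)·[f₀ + 2f₁ + 2f₂ + 2f₃ + 2f₄ + 2f₅ + 2f₆ + 2f₇ + f₈] = 0.1875·(-89.5) = -16.78125.

-16.78125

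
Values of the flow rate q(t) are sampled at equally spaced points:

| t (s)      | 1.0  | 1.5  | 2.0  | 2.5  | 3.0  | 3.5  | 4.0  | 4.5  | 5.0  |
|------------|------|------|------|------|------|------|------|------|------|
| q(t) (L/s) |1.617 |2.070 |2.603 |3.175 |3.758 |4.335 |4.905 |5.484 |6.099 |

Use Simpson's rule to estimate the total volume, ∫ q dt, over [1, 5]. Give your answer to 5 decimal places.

h = 0.5, n = 8.
(h/3)·[y₀ + 4y₁ + 2y₂ + 4y₃ + 2y₄ + 4y₅ + 2y₆ + 4y₇ + y₈] = 0.166667·(90.504) = 15.08400.

15.08400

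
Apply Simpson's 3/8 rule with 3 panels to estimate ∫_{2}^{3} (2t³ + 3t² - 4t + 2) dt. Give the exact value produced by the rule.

43.5

h = (3 − 2)/3 = 0.333333.
Nodes t₀,…,t₃ = 2, 2.333333, 2.666667, 3.
f(t) = 2t³ + 3t² - 4t + 2: f₀=22, f₁=34.407407, f₂=50.592593, f₃=71.
(3h/8)·[f₀ + 3f₁ + 3f₂ + f₃] = 0.125·(348) = 43.5.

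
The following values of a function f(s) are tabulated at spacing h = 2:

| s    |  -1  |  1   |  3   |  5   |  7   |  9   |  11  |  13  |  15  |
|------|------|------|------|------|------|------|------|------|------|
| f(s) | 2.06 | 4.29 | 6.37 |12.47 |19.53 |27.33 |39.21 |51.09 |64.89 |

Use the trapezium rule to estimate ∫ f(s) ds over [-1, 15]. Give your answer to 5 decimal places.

h = 2, n = 8.
(h/2)·[y₀ + 2y₁ + 2y₂ + 2y₃ + 2y₄ + 2y₅ + 2y₆ + 2y₇ + y₈] = 1·(387.53) = 387.53000.

387.53000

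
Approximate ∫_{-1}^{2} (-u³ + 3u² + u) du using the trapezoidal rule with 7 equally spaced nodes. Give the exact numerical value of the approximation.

6.9375

h = (2 − (-1))/6 = 0.5.
Nodes u₀,…,u₆ = -1, -0.5, 0, 0.5, 1, 1.5, 2.
f(u) = -u³ + 3u² + u: f₀=3, f₁=0.375, f₂=0, f₃=1.125, f₄=3, f₅=4.875, f₆=6.
(h/2)·[f₀ + 2f₁ + 2f₂ + 2f₃ + 2f₄ + 2f₅ + f₆] = 0.25·(27.75) = 6.9375.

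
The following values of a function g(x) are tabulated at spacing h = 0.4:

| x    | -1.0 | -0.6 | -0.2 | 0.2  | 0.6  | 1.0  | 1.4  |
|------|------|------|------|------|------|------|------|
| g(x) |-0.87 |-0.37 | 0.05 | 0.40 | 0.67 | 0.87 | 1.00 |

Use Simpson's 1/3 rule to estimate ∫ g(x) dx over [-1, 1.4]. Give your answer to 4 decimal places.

h = 0.4, n = 6.
(h/3)·[y₀ + 4y₁ + 2y₂ + 4y₃ + 2y₄ + 4y₅ + y₆] = 0.133333·(5.17) = 0.6893.

0.6893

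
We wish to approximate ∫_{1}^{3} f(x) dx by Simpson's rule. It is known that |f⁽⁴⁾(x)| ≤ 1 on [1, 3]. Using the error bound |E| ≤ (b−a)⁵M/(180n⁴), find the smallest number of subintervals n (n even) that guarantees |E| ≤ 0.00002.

Need 32/(180n⁴) ≤ 0.00002.
n⁴ ≥ 32/(180·0.00002) = 8888.89 ⇒ n ≥ 9.7098, so the smallest even n is 10. (n must be even for Simpson's rule.)

10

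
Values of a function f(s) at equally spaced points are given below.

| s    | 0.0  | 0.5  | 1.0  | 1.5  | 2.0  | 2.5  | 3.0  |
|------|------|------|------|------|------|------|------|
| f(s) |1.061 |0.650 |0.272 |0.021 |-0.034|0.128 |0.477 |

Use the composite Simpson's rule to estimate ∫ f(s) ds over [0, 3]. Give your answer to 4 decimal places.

0.8683

h = 0.5, n = 6.
(h/3)·[y₀ + 4y₁ + 2y₂ + 4y₃ + 2y₄ + 4y₅ + y₆] = 0.166667·(5.210) = 0.8683.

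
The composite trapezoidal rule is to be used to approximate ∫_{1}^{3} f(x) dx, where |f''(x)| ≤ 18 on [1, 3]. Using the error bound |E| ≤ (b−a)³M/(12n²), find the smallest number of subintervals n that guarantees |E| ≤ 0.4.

Need 144/(12n²) ≤ 0.4.
n² ≥ 144/(12·0.4) = 30 ⇒ n ≥ 5.4772, so the smallest n is 6.

6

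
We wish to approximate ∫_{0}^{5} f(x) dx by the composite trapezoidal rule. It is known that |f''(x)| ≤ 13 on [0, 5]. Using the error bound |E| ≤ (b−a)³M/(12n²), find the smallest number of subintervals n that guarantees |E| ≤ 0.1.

37

Need 1625/(12n²) ≤ 0.1.
n² ≥ 1625/(12·0.1) = 1354.17 ⇒ n ≥ 36.7990, so the smallest n is 37.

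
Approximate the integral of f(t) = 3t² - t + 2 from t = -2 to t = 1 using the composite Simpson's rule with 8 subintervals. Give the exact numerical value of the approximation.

16.5

h = (1 − (-2))/8 = 0.375.
Nodes t₀,…,t₈ = -2, -1.625, -1.25, -0.875, -0.5, -0.125, 0.25, 0.625, 1.
f(t) = 3t² - t + 2: f₀=16, f₁=11.546875, f₂=7.9375, f₃=5.171875, f₄=3.25, f₅=2.171875, f₆=1.9375, f₇=2.546875, f₈=4.
(h/3)·[f₀ + 4f₁ + 2f₂ + 4f₃ + 2f₄ + 4f₅ + 2f₆ + 4f₇ + f₈] = 0.125·(132) = 16.5.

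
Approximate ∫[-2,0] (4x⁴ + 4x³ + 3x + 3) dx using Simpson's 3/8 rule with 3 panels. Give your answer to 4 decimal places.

10.0741

h = (0 − (-2))/3 = 0.666667.
Nodes x₀,…,x₃ = -2, -1.333333, -0.666667, 0.
f(x) = 4x⁴ + 4x³ + 3x + 3: f₀=29, f₁=2.160494, f₂=0.604938, f₃=3.
(3h/8)·[f₀ + 3f₁ + 3f₂ + f₃] = 0.25·(40.296296) = 10.0741.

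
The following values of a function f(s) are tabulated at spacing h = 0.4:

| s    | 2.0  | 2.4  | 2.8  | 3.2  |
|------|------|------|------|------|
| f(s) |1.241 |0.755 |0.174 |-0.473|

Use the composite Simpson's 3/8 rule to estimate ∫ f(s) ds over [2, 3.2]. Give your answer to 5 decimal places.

0.53325

h = 0.4, n = 3.
(3h/8)·[y₀ + 3y₁ + 3y₂ + y₃] = 0.15·(3.555) = 0.53325.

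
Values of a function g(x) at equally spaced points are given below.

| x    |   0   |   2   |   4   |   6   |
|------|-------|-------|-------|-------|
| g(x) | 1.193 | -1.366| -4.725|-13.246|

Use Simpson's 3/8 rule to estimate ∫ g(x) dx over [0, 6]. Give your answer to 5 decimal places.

h = 2, n = 3.
(3h/8)·[y₀ + 3y₁ + 3y₂ + y₃] = 0.75·(-30.326) = -22.74450.

-22.74450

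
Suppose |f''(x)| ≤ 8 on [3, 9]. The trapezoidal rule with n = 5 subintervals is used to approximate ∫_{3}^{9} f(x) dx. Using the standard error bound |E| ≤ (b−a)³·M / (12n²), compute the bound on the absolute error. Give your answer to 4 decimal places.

5.7600

|E| ≤ (6)³·8 / (12·5²) = 1728/300 = 5.7600.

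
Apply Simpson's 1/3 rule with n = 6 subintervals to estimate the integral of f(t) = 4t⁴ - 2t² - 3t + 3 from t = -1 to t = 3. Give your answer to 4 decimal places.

176.9547

h = (3 − (-1))/6 = 0.666667.
Nodes t₀,…,t₆ = -1, -0.333333, 0.333333, 1, 1.666667, 2.333333, 3.
f(t) = 4t⁴ - 2t² - 3t + 3: f₀=8, f₁=3.827160, f₂=1.827160, f₃=2, f₄=23.308642, f₅=103.679012, f₆=300.
(h/3)·[f₀ + 4f₁ + 2f₂ + 4f₃ + 2f₄ + 4f₅ + f₆] = 0.222222·(796.296296) = 176.9547.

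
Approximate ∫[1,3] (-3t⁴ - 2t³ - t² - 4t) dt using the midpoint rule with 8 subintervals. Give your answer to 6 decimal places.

h = (3 − 1)/8 = 0.25.
Midpoints m₁,…,m₈ = 1.125, 1.375, 1.625, 1.875, 2.125, 2.375, 2.625, 2.875.
f(m₁)=-13.418701171875, f(m₂)=-23.313232421875, f(m₃)=-38.641357421875, f(m₄)=-61.278076171875, f(m₅)=-93.379638671875, f(m₆)=-137.383544921875, f(m₇)=-196.008544921875, f(m₈)=-272.254638671875.
h·[f(m₁) + f(m₂) + f(m₃) + f(m₄) + f(m₅) + f(m₆) + f(m₇) + f(m₈)] = 0.25·(-835.677734375) = -208.919434.

-208.919434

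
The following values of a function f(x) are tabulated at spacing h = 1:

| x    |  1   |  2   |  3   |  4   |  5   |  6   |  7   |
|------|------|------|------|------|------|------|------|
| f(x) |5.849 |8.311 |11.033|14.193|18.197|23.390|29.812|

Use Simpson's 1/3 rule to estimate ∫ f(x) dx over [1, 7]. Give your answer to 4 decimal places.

h = 1, n = 6.
(h/3)·[y₀ + 4y₁ + 2y₂ + 4y₃ + 2y₄ + 4y₅ + y₆] = 0.333333·(277.697) = 92.5657.

92.5657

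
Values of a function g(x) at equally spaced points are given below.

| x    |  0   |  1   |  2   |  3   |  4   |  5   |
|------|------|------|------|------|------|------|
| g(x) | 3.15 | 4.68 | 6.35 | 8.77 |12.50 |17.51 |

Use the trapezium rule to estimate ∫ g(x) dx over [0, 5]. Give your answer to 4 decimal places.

h = 1, n = 5.
(h/2)·[y₀ + 2y₁ + 2y₂ + 2y₃ + 2y₄ + y₅] = 0.5·(85.26) = 42.6300.

42.6300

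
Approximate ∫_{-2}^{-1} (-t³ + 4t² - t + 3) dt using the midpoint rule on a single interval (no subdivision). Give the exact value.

16.875

M = (b−a)·f(-1.5) = 1·(16.875) = 16.875.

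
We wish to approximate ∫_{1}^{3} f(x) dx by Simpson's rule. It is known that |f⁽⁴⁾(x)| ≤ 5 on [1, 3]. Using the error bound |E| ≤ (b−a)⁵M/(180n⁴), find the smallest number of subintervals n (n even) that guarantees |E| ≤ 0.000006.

Need 160/(180n⁴) ≤ 0.000006.
n⁴ ≥ 160/(180·0.000006) = 148148 ⇒ n ≥ 19.6189, so the smallest even n is 20. (n must be even for Simpson's rule.)

20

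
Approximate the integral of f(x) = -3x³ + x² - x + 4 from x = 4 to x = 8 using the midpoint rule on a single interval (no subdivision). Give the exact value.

M = (b−a)·f(6) = 4·(-614) = -2456.

-2456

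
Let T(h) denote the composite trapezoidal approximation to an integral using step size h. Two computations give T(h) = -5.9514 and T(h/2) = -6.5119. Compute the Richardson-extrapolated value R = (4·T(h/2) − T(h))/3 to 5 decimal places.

-6.69873

R = (4·T(h/2) − T(h)) / 3 = (4·(-6.5119) − (-5.9514))/3 = (-20.0962)/3 = -6.69873.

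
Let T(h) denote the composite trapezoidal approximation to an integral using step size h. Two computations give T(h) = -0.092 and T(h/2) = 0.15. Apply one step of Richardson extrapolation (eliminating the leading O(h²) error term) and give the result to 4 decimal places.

0.2307

R = (4·T(h/2) − T(h)) / 3 = (4·0.15 − (-0.092))/3 = (0.692)/3 = 0.2307.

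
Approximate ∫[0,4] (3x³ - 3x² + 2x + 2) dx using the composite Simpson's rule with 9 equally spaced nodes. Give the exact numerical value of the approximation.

152

h = (4 − 0)/8 = 0.5.
Nodes x₀,…,x₈ = 0, 0.5, 1, 1.5, 2, 2.5, 3, 3.5, 4.
f(x) = 3x³ - 3x² + 2x + 2: f₀=2, f₁=2.625, f₂=4, f₃=8.375, f₄=18, f₅=35.125, f₆=62, f₇=100.875, f₈=154.
(h/3)·[f₀ + 4f₁ + 2f₂ + 4f₃ + 2f₄ + 4f₅ + 2f₆ + 4f₇ + f₈] = 0.166667·(912) = 152.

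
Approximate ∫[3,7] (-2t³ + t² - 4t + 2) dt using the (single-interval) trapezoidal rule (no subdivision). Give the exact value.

T = (b−a)/2 · [f(3) + f(7)] = 2·[(-55) + (-663)] = -1436.

-1436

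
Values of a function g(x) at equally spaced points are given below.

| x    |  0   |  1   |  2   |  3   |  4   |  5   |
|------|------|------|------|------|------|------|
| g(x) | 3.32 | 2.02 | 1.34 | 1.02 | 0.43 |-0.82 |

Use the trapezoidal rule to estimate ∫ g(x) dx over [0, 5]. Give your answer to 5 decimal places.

h = 1, n = 5.
(h/2)·[y₀ + 2y₁ + 2y₂ + 2y₃ + 2y₄ + y₅] = 0.5·(12.12) = 6.06000.

6.06000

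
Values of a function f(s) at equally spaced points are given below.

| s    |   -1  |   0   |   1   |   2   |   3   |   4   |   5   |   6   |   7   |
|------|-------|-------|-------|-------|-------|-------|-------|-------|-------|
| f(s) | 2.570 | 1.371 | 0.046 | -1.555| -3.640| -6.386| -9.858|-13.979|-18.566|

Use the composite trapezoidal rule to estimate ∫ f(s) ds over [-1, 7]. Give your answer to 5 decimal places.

h = 1, n = 8.
(h/2)·[y₀ + 2y₁ + 2y₂ + 2y₃ + 2y₄ + 2y₅ + 2y₆ + 2y₇ + y₈] = 0.5·(-83.998) = -41.99900.

-41.99900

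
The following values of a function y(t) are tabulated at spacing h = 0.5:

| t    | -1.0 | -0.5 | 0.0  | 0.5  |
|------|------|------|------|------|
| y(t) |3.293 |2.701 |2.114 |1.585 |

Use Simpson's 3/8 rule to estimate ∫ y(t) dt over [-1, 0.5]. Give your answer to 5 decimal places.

h = 0.5, n = 3.
(3h/8)·[y₀ + 3y₁ + 3y₂ + y₃] = 0.1875·(19.323) = 3.62306.

3.62306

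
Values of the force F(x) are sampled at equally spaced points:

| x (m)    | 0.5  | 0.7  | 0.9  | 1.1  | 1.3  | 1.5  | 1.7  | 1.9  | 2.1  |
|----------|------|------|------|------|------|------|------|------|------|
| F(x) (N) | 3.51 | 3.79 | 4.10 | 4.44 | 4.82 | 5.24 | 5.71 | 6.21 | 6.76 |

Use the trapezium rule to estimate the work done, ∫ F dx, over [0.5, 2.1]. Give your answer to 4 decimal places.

7.8890

h = 0.2, n = 8.
(h/2)·[y₀ + 2y₁ + 2y₂ + 2y₃ + 2y₄ + 2y₅ + 2y₆ + 2y₇ + y₈] = 0.1·(78.89) = 7.8890.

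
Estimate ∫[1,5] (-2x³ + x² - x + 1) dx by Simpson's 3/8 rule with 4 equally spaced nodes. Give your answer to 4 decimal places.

-278.6667

h = (5 − 1)/3 = 1.333333.
Nodes x₀,…,x₃ = 1, 2.333333, 3.666667, 5.
f(x) = -2x³ + x² - x + 1: f₀=-1, f₁=-21.296296, f₂=-87.814815, f₃=-229.
(3h/8)·[f₀ + 3f₁ + 3f₂ + f₃] = 0.5·(-557.333333) = -278.6667.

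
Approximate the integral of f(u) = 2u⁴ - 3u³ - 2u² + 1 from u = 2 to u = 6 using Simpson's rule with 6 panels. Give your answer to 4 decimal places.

h = (6 − 2)/6 = 0.666667.
Nodes u₀,…,u₆ = 2, 2.666667, 3.333333, 4, 4.666667, 5.333333, 6.
f(u) = 2u⁴ - 3u³ - 2u² + 1: f₀=1, f₁=31.024691, f₂=114.580247, f₃=289, f₄=601.098765, f₅=1107.172840, f₆=1873.
(h/3)·[f₀ + 4f₁ + 2f₂ + 4f₃ + 2f₄ + 4f₅ + f₆] = 0.222222·(9014.148148) = 2003.1440.

2003.1440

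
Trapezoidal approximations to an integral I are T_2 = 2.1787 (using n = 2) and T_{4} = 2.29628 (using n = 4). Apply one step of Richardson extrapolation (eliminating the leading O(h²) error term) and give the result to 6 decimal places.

R = (4·T_{4} − T_2) / 3 = (4·2.29628 − 2.1787)/3 = (7.00642)/3 = 2.335473.

2.335473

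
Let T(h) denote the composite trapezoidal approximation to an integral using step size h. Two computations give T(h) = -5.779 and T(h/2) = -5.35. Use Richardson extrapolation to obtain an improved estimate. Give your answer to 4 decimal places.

R = (4·T(h/2) − T(h)) / 3 = (4·(-5.35) − (-5.779))/3 = (-15.621)/3 = -5.2070.

-5.2070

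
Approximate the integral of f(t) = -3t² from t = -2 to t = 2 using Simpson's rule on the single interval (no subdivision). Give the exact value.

-16

S = (b−a)/6 · [f(-2) + 4f(0) + f(2)] = 0.666667·[(-12) + 4·0 + (-12)] = -16.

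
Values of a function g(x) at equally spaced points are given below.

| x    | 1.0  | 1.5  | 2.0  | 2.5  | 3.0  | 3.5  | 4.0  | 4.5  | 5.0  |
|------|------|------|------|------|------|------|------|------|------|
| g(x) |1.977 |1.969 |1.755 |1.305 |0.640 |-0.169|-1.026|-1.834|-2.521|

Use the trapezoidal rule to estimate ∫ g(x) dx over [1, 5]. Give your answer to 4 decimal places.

1.1840

h = 0.5, n = 8.
(h/2)·[y₀ + 2y₁ + 2y₂ + 2y₃ + 2y₄ + 2y₅ + 2y₆ + 2y₇ + y₈] = 0.25·(4.736) = 1.1840.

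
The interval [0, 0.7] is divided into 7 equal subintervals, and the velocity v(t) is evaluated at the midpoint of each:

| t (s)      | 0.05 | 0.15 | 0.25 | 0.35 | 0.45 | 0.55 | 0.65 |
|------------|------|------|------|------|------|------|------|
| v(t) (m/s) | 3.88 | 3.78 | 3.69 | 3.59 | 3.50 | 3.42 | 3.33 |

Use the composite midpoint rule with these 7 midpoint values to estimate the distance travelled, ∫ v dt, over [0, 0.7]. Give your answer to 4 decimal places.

h = 0.1, n = 7.
h·[y(m₁) + y(m₂) + y(m₃) + y(m₄) + y(m₅) + y(m₆) + y(m₇)] = 0.1·(25.19) = 2.5190.

2.5190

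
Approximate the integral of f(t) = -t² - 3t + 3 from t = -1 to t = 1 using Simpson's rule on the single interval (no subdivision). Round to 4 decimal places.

S = (b−a)/6 · [f(-1) + 4f(0) + f(1)] = 0.333333·[5 + 4·3 + (-1)] = 5.3333.

5.3333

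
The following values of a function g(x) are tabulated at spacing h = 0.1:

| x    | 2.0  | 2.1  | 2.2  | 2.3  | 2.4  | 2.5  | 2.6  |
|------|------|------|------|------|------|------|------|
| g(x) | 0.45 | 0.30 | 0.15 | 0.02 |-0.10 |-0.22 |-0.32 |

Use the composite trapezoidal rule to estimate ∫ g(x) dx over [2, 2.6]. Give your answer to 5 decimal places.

0.02150

h = 0.1, n = 6.
(h/2)·[y₀ + 2y₁ + 2y₂ + 2y₃ + 2y₄ + 2y₅ + y₆] = 0.05·(0.43) = 0.02150.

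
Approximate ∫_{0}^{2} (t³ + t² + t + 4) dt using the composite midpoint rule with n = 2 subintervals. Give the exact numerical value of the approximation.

h = (2 − 0)/2 = 1.
Midpoints m₁,…,m₂ = 0.5, 1.5.
f(m₁)=4.875, f(m₂)=11.125.
h·[f(m₁) + f(m₂)] = 1·(16) = 16.

16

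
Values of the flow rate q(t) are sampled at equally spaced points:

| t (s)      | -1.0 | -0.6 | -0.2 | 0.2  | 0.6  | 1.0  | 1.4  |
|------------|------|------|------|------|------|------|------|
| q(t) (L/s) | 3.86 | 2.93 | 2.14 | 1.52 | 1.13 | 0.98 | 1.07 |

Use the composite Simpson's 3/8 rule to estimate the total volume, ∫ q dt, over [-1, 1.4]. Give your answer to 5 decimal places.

4.42650

h = 0.4, n = 6.
(3h/8)·[y₀ + 3y₁ + 3y₂ + 2y₃ + 3y₄ + 3y₅ + y₆] = 0.15·(29.51) = 4.42650.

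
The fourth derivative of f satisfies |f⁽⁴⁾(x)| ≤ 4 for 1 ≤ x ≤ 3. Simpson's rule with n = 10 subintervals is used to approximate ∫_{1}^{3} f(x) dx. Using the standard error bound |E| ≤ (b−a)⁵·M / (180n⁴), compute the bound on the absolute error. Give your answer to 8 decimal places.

0.00007111

|E| ≤ (2)⁵·4 / (180·10⁴) = 128/1800000 = 0.00007111.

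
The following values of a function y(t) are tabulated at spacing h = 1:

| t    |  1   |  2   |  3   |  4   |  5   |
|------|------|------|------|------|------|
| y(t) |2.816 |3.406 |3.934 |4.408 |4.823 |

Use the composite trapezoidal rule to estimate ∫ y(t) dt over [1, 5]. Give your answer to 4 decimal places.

15.5675

h = 1, n = 4.
(h/2)·[y₀ + 2y₁ + 2y₂ + 2y₃ + y₄] = 0.5·(31.135) = 15.5675.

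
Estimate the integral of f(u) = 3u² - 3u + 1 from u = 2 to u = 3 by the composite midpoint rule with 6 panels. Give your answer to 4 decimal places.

12.4931

h = (3 − 2)/6 = 0.166667.
Midpoints m₁,…,m₆ = 2.083333, 2.25, 2.416667, 2.583333, 2.75, 2.916667.
f(m₁)=7.770833, f(m₂)=9.4375, f(m₃)=11.270833, f(m₄)=13.270833, f(m₅)=15.4375, f(m₆)=17.770833.
h·[f(m₁) + f(m₂) + f(m₃) + f(m₄) + f(m₅) + f(m₆)] = 0.166667·(74.958333) = 12.4931.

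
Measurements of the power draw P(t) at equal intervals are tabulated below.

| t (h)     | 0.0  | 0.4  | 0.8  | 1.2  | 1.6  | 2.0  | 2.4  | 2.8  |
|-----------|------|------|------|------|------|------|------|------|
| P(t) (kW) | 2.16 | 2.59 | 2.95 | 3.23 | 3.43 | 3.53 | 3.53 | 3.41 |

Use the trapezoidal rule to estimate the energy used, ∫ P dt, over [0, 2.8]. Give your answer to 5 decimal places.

8.81800

h = 0.4, n = 7.
(h/2)·[y₀ + 2y₁ + 2y₂ + 2y₃ + 2y₄ + 2y₅ + 2y₆ + y₇] = 0.2·(44.09) = 8.81800.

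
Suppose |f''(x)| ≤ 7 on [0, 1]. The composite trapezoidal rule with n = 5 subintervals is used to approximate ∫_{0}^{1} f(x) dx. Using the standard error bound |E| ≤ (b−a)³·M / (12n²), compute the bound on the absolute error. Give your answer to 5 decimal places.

0.02333

|E| ≤ (1)³·7 / (12·5²) = 7/300 = 0.02333.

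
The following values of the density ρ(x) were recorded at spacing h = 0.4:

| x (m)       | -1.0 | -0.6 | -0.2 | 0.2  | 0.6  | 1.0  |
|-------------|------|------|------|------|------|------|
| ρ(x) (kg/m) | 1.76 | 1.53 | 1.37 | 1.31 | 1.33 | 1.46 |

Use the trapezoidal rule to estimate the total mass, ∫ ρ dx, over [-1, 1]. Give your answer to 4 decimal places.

h = 0.4, n = 5.
(h/2)·[y₀ + 2y₁ + 2y₂ + 2y₃ + 2y₄ + y₅] = 0.2·(14.30) = 2.8600.

2.8600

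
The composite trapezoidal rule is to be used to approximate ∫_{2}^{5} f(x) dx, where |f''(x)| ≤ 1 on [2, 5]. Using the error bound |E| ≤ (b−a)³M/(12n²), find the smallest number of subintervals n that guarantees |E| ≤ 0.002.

34

Need 27/(12n²) ≤ 0.002.
n² ≥ 27/(12·0.002) = 1125 ⇒ n ≥ 33.5410, so the smallest n is 34.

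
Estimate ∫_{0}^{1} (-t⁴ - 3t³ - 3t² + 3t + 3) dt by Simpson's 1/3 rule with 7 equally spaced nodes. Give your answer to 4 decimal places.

2.5499

h = (1 − 0)/6 = 0.166667.
Nodes t₀,…,t₆ = 0, 0.166667, 0.333333, 0.5, 0.666667, 0.833333, 1.
f(t) = -t⁴ - 3t³ - 3t² + 3t + 3: f₀=3, f₁=3.402006, f₂=3.543210, f₃=3.3125, f₄=2.580247, f₅=1.198302, f₆=-1.
(h/3)·[f₀ + 4f₁ + 2f₂ + 4f₃ + 2f₄ + 4f₅ + f₆] = 0.055556·(45.898148) = 2.5499.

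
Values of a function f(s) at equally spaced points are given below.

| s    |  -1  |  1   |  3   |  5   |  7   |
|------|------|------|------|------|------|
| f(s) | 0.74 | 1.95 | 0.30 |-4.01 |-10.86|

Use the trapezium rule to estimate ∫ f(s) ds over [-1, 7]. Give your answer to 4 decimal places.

h = 2, n = 4.
(h/2)·[y₀ + 2y₁ + 2y₂ + 2y₃ + y₄] = 1·(-13.64) = -13.6400.

-13.6400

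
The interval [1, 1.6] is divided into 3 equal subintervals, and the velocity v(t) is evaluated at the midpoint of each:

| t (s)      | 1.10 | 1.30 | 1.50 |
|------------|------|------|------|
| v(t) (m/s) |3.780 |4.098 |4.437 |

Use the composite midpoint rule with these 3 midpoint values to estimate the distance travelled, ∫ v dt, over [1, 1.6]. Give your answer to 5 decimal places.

2.46300

h = 0.2, n = 3.
h·[y(m₁) + y(m₂) + y(m₃)] = 0.2·(12.315) = 2.46300.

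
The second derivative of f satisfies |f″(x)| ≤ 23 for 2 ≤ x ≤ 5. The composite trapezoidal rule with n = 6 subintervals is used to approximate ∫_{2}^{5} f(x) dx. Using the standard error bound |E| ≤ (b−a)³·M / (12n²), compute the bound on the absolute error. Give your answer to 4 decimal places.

|E| ≤ (3)³·23 / (12·6²) = 621/432 = 1.4375.

1.4375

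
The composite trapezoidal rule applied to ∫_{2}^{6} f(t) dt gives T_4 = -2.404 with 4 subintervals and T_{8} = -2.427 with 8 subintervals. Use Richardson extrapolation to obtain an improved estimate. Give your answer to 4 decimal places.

R = (4·T_{8} − T_4) / 3 = (4·(-2.427) − (-2.404))/3 = (-7.304)/3 = -2.4347.

-2.4347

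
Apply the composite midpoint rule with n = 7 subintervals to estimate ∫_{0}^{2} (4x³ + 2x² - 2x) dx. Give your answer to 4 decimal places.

17.1429

h = (2 − 0)/7 = 0.285714.
Midpoints m₁,…,m₇ = 0.142857, 0.428571, 0.714286, 1, 1.285714, 1.571429, 1.857143.
f(m₁)=-0.233236, f(m₂)=-0.174927, f(m₃)=1.049563, f(m₄)=4, f(m₅)=9.236152, f(m₆)=17.317784, f(m₇)=28.804665.
h·[f(m₁) + f(m₂) + f(m₃) + f(m₄) + f(m₅) + f(m₆) + f(m₇)] = 0.285714·(60) = 17.1429.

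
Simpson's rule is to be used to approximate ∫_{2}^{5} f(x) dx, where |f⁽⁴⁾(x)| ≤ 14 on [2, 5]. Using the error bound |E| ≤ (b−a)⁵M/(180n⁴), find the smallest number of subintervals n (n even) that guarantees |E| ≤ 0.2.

Need 3402/(180n⁴) ≤ 0.2.
n⁴ ≥ 3402/(180·0.2) = 94.5 ⇒ n ≥ 3.1179, so the smallest even n is 4. (n must be even for Simpson's rule.)

4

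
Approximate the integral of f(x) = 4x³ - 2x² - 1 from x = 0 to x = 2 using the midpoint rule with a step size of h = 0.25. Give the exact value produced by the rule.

8.5625

h = (2 − 0)/8 = 0.25.
Midpoints m₁,…,m₈ = 0.125, 0.375, 0.625, 0.875, 1.125, 1.375, 1.625, 1.875.
f(m₁)=-1.0234375, f(m₂)=-1.0703125, f(m₃)=-0.8046875, f(m₄)=0.1484375, f(m₅)=2.1640625, f(m₆)=5.6171875, f(m₇)=10.8828125, f(m₈)=18.3359375.
h·[f(m₁) + f(m₂) + f(m₃) + f(m₄) + f(m₅) + f(m₆) + f(m₇) + f(m₈)] = 0.25·(34.25) = 8.5625.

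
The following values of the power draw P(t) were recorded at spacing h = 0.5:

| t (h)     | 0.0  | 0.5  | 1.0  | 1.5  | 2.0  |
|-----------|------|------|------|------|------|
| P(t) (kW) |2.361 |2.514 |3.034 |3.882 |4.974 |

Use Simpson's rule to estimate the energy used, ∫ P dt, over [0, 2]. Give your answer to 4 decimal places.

6.4978

h = 0.5, n = 4.
(h/3)·[y₀ + 4y₁ + 2y₂ + 4y₃ + y₄] = 0.166667·(38.987) = 6.4978.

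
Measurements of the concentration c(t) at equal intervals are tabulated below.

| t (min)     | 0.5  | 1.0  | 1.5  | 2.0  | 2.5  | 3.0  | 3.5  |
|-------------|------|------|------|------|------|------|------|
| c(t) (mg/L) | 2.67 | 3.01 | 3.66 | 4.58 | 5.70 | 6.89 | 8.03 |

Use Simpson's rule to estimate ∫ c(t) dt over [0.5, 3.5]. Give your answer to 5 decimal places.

h = 0.5, n = 6.
(h/3)·[y₀ + 4y₁ + 2y₂ + 4y₃ + 2y₄ + 4y₅ + y₆] = 0.166667·(87.34) = 14.55667.

14.55667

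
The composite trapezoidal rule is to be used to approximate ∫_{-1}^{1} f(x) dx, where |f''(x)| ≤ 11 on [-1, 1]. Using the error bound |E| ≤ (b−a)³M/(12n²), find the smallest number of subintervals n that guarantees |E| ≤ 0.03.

16

Need 88/(12n²) ≤ 0.03.
n² ≥ 88/(12·0.03) = 244.444 ⇒ n ≥ 15.6347, so the smallest n is 16.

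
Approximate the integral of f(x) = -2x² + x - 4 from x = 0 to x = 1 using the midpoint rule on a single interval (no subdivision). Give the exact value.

-4

M = (b−a)·f(0.5) = 1·(-4) = -4.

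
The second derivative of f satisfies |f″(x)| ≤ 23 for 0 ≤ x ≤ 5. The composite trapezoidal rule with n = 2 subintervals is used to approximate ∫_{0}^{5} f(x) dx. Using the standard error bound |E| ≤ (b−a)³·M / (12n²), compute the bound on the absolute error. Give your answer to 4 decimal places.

59.8958

|E| ≤ (5)³·23 / (12·2²) = 2875/48 = 59.8958.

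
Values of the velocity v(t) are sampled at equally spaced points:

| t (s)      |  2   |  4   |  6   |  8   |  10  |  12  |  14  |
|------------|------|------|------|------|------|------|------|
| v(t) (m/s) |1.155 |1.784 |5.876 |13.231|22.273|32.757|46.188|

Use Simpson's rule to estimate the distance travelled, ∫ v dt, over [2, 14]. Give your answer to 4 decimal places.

h = 2, n = 6.
(h/3)·[y₀ + 4y₁ + 2y₂ + 4y₃ + 2y₄ + 4y₅ + y₆] = 0.666667·(294.729) = 196.4860.

196.4860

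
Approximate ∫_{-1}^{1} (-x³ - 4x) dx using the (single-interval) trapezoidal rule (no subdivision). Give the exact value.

T = (b−a)/2 · [f(-1) + f(1)] = 1·[5 + (-5)] = 0.

0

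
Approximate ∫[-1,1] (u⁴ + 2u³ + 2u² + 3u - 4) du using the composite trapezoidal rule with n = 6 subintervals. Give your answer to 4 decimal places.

h = (1 − (-1))/6 = 0.333333.
Nodes u₀,…,u₆ = -1, -0.666667, -0.333333, 0, 0.333333, 0.666667, 1.
f(u) = u⁴ + 2u³ + 2u² + 3u - 4: f₀=-6, f₁=-5.506173, f₂=-4.839506, f₃=-4, f₄=-2.691358, f₅=-0.320988, f₆=4.
(h/2)·[f₀ + 2f₁ + 2f₂ + 2f₃ + 2f₄ + 2f₅ + f₆] = 0.166667·(-36.716049) = -6.1193.

-6.1193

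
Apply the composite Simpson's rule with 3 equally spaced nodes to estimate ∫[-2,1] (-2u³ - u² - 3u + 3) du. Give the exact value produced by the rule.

18

h = (1 − (-2))/2 = 1.5.
Nodes u₀,…,u₂ = -2, -0.5, 1.
f(u) = -2u³ - u² - 3u + 3: f₀=21, f₁=4.5, f₂=-3.
(h/3)·[f₀ + 4f₁ + f₂] = 0.5·(36) = 18.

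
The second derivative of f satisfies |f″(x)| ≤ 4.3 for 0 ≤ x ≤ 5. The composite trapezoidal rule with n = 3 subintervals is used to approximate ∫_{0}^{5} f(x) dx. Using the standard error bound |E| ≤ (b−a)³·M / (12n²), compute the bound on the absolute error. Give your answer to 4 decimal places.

|E| ≤ (5)³·4.3 / (12·3²) = 537.5/108 = 4.9769.

4.9769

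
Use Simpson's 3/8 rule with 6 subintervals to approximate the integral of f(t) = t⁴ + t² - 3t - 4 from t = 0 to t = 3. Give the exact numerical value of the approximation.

h = (3 − 0)/6 = 0.5.
Nodes t₀,…,t₆ = 0, 0.5, 1, 1.5, 2, 2.5, 3.
f(t) = t⁴ + t² - 3t - 4: f₀=-4, f₁=-5.1875, f₂=-5, f₃=-1.1875, f₄=10, f₅=33.8125, f₆=77.
(3h/8)·[f₀ + 3f₁ + 3f₂ + 2f₃ + 3f₄ + 3f₅ + f₆] = 0.1875·(171.5) = 32.15625.

32.15625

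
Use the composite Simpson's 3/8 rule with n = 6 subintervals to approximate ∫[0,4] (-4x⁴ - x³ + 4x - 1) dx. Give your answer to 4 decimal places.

h = (4 − 0)/6 = 0.666667.
Nodes x₀,…,x₆ = 0, 0.666667, 1.333333, 2, 2.666667, 3.333333, 4.
f(x) = -4x⁴ - x³ + 4x - 1: f₀=-1, f₁=0.580247, f₂=-10.679012, f₃=-65, f₄=-211.567901, f₅=-518.530864, f₆=-1073.
(3h/8)·[f₀ + 3f₁ + 3f₂ + 2f₃ + 3f₄ + 3f₅ + f₆] = 0.25·(-3424.592593) = -856.1481.

-856.1481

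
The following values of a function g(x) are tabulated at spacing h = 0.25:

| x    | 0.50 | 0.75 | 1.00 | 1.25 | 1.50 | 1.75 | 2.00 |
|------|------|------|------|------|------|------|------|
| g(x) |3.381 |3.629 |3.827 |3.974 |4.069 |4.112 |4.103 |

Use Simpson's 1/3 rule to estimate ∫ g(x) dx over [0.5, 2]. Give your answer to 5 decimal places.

5.84467

h = 0.25, n = 6.
(h/3)·[y₀ + 4y₁ + 2y₂ + 4y₃ + 2y₄ + 4y₅ + y₆] = 0.083333·(70.136) = 5.84467.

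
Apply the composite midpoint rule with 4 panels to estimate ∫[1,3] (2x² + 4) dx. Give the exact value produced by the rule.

h = (3 − 1)/4 = 0.5.
Midpoints m₁,…,m₄ = 1.25, 1.75, 2.25, 2.75.
f(m₁)=7.125, f(m₂)=10.125, f(m₃)=14.125, f(m₄)=19.125.
h·[f(m₁) + f(m₂) + f(m₃) + f(m₄)] = 0.5·(50.5) = 25.25.

25.25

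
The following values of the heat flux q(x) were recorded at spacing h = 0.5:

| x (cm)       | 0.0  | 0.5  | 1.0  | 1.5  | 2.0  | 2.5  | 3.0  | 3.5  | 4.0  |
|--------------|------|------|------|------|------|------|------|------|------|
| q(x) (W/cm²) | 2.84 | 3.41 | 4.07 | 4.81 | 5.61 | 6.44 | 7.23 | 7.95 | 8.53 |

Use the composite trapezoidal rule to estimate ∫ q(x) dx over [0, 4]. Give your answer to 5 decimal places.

h = 0.5, n = 8.
(h/2)·[y₀ + 2y₁ + 2y₂ + 2y₃ + 2y₄ + 2y₅ + 2y₆ + 2y₇ + y₈] = 0.25·(90.41) = 22.60250.

22.60250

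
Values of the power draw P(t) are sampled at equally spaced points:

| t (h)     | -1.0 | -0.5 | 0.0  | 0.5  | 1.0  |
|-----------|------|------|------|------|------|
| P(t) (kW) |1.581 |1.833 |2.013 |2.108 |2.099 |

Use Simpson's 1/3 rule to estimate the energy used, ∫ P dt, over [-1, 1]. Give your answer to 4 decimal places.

h = 0.5, n = 4.
(h/3)·[y₀ + 4y₁ + 2y₂ + 4y₃ + y₄] = 0.166667·(23.470) = 3.9117.

3.9117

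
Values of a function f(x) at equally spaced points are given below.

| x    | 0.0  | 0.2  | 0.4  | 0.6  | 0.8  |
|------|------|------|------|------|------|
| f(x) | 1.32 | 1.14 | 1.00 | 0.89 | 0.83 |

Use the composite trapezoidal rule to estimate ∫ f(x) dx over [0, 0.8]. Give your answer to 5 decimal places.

h = 0.2, n = 4.
(h/2)·[y₀ + 2y₁ + 2y₂ + 2y₃ + y₄] = 0.1·(8.21) = 0.82100.

0.82100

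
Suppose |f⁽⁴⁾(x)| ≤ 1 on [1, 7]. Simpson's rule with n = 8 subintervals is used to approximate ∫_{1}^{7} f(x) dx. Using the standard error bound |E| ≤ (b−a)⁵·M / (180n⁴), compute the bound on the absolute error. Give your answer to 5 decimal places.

|E| ≤ (6)⁵·1 / (180·8⁴) = 7776/737280 = 0.01055.

0.01055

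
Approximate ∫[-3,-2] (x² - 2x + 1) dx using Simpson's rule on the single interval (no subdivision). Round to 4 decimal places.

S = (b−a)/6 · [f(-3) + 4f(-2.5) + f(-2)] = 0.166667·[16 + 4·12.25 + 9] = 12.3333.

12.3333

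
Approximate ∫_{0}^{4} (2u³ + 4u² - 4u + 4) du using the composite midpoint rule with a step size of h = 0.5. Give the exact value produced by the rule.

196

h = (4 − 0)/8 = 0.5.
Midpoints m₁,…,m₈ = 0.25, 0.75, 1.25, 1.75, 2.25, 2.75, 3.25, 3.75.
f(m₁)=3.28125, f(m₂)=4.09375, f(m₃)=9.15625, f(m₄)=19.96875, f(m₅)=38.03125, f(m₆)=64.84375, f(m₇)=101.90625, f(m₈)=150.71875.
h·[f(m₁) + f(m₂) + f(m₃) + f(m₄) + f(m₅) + f(m₆) + f(m₇) + f(m₈)] = 0.5·(392) = 196.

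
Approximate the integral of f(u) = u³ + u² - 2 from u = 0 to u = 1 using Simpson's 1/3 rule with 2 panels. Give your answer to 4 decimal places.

h = (1 − 0)/2 = 0.5.
Nodes u₀,…,u₂ = 0, 0.5, 1.
f(u) = u³ + u² - 2: f₀=-2, f₁=-1.625, f₂=0.
(h/3)·[f₀ + 4f₁ + f₂] = 0.166667·(-8.5) = -1.4167.

-1.4167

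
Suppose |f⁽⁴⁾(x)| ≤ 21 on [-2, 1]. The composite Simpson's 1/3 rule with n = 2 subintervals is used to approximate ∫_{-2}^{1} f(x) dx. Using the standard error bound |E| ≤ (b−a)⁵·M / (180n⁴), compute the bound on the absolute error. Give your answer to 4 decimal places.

1.7719

|E| ≤ (3)⁵·21 / (180·2⁴) = 5103/2880 = 1.7719.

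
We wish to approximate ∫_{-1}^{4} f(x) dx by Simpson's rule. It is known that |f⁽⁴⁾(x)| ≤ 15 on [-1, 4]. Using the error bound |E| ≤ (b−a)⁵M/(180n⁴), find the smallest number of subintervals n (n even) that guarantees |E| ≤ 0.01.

14

Need 46875/(180n⁴) ≤ 0.01.
n⁴ ≥ 46875/(180·0.01) = 26041.7 ⇒ n ≥ 12.7033, so the smallest even n is 14. (n must be even for Simpson's rule.)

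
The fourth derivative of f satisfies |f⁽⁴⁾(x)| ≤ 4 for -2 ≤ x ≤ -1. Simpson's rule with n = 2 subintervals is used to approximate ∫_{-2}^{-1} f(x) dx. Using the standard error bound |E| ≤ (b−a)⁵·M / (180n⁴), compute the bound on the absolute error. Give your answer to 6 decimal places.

|E| ≤ (1)⁵·4 / (180·2⁴) = 4/2880 = 0.001389.

0.001389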